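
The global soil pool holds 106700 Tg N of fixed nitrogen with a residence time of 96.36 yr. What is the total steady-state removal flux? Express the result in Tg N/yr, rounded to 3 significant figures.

F = M / τ = 106700 / 96.36 = 1107 Tg N/yr.

1110 Tg N/yr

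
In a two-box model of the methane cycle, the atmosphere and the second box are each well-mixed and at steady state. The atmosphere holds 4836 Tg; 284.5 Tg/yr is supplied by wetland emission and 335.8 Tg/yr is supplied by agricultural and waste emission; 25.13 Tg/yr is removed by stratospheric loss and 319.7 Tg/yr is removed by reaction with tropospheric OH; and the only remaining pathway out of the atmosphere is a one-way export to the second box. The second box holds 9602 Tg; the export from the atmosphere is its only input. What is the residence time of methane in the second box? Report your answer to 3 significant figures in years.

Balance the atmosphere: ΣF_in = 284.5 + 335.8 = 620.30 Tg/yr.
Export to the second box = ΣF_in − (25.13 + 319.7) = 275.47 Tg/yr.
At steady state the output of the second box equals its input, 275.47 Tg/yr.
τ = M / F = 9602 / 275.47 = 34.86 yr.

34.9 yr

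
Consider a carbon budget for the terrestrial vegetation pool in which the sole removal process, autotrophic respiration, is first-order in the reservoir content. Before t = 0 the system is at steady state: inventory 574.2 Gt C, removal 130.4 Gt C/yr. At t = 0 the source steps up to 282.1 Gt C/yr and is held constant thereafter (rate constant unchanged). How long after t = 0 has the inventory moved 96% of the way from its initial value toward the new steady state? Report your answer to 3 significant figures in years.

14.2 yr

τ = M₀/F₀ = 574.2/130.4 = 4.403 yr.
The remaining gap fraction is e^(−t/τ); 96% covered ⇒ e^(−t/τ) = 0.0400.
t = −τ ln(0.0400) = 4.403 × 3.219 = 14.17 yr.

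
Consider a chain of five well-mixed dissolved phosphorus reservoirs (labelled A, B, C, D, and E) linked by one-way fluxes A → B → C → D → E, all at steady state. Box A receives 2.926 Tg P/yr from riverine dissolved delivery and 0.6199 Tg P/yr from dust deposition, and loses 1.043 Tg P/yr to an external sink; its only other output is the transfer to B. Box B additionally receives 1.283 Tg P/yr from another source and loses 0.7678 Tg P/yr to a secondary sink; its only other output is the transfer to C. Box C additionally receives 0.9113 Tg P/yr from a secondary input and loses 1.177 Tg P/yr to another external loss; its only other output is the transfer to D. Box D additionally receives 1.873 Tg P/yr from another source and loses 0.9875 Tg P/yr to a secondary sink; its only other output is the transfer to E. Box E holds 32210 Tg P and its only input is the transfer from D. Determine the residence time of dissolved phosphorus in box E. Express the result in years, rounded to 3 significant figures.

Box A: F(A→B) = (2.926 + 0.6199) − 1.043 = 2.5029 Tg P/yr.
Box B: F(B→C) = (2.5029 + 1.283) − 0.7678 = 3.0181 Tg P/yr.
Box C: F(C→D) = (3.0181 + 0.9113) − 1.177 = 2.7524 Tg P/yr.
Box D: F(D→E) = (2.7524 + 1.873) − 0.9875 = 3.6379 Tg P/yr.
Box E throughput = its input = 3.6379 Tg P/yr; τ = 32210 / 3.6379 = 8854 yr.

8850 yr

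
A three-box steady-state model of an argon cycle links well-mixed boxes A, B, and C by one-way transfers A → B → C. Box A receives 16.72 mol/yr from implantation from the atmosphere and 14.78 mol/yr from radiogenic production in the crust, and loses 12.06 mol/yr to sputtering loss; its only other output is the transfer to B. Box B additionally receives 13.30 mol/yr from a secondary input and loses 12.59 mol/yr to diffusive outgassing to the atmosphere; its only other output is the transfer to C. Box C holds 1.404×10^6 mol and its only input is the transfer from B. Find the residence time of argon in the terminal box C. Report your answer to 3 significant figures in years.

Box A: F(A→B) = (16.72 + 14.78) − 12.06 = 19.440 mol/yr.
Box B: F(B→C) = (19.440 + 13.30) − 12.59 = 20.150 mol/yr.
Box C throughput = its input = 20.150 mol/yr; τ = 1.404×10^6 / 20.150 = 69680 yr.

69700 yr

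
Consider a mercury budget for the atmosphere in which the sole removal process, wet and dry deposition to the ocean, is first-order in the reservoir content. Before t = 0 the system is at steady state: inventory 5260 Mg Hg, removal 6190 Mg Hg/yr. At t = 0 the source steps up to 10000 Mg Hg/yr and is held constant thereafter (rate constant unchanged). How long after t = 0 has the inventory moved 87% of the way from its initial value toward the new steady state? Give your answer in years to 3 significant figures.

τ = M₀/F₀ = 5260/6190 = 0.8498 yr.
The remaining gap fraction is e^(−t/τ); 87% covered ⇒ e^(−t/τ) = 0.130.
t = −τ ln(0.130) = 0.8498 × 2.040 = 1.734 yr.

1.73 yr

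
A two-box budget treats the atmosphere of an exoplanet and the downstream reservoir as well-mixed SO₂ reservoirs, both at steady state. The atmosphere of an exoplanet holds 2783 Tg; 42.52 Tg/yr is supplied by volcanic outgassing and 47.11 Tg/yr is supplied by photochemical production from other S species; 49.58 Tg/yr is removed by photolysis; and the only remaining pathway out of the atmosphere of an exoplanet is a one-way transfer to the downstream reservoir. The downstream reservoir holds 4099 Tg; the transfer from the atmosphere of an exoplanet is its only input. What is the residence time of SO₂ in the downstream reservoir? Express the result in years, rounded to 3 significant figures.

Balance the atmosphere of an exoplanet: ΣF_in = 42.52 + 47.11 = 89.630 Tg/yr.
Transfer to the downstream reservoir = ΣF_in − (49.58) = 40.050 Tg/yr.
At steady state the output of the downstream reservoir equals its input, 40.050 Tg/yr.
τ = M / F = 4099 / 40.050 = 102.3 yr.

102 yr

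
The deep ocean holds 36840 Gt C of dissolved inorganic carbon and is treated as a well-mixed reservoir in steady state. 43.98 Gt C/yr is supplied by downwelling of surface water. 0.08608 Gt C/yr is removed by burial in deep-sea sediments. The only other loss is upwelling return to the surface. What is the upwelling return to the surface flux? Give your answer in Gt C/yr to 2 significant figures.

At steady state ΣF_in = ΣF_out.
ΣF_in = 43.980 Gt C/yr.
Upwelling return to the surface flux = ΣF_in − (0.08608) = 43.980 − 0.08608 = 43.89 Gt C/yr.

44 Gt C/yr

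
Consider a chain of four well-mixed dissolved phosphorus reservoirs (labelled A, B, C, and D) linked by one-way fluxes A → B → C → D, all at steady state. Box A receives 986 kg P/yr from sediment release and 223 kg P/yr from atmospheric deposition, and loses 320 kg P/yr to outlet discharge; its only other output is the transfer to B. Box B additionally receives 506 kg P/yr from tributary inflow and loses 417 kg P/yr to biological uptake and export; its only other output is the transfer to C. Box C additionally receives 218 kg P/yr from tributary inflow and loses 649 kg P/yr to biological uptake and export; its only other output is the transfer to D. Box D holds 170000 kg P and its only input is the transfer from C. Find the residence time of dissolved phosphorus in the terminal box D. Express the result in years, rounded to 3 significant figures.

Box A: F(A→B) = (986 + 223) − 320 = 889.00 kg P/yr.
Box B: F(B→C) = (889.00 + 506) − 417 = 978.00 kg P/yr.
Box C: F(C→D) = (978.00 + 218) − 649 = 547.00 kg P/yr.
Box D throughput = its input = 547.00 kg P/yr; τ = 170000 / 547.00 = 310.8 yr.

311 yr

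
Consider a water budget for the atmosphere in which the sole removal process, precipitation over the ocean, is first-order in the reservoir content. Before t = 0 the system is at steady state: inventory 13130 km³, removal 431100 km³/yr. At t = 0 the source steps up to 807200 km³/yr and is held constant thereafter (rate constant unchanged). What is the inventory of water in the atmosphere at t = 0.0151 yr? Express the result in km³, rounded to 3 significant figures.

17600 km³

The sink rate constant is k = F₀/M₀ = 431100/13130 = 32.83 yr⁻¹.
Solving dM/dt = F₁ − kM with M(0) = M₀ gives M(t) = F₁/k + (M₀ − F₁/k)·e^(−kt).
F₁/k = 807200/32.83 = 24585 km³; kt = 32.83 × 0.0151 = 0.4958, e^(−kt) = 0.6091.
M(0.0151) = 24585 + (13130 − 24585) × 0.6091 = 24585 − 6977 = 17608 km³.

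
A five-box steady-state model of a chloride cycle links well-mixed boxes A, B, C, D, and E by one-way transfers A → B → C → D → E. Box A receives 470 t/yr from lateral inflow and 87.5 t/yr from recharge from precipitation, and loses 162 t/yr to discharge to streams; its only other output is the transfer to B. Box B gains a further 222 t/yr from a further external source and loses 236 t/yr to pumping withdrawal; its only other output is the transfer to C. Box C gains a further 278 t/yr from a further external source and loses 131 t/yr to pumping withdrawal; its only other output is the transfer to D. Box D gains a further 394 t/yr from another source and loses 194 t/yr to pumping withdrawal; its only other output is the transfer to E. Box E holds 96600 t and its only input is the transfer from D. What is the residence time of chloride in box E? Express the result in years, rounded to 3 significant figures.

133 yr

Box A: F(A→B) = (470 + 87.5) − 162 = 395.50 t/yr.
Box B: F(B→C) = (395.50 + 222) − 236 = 381.50 t/yr.
Box C: F(C→D) = (381.50 + 278) − 131 = 528.50 t/yr.
Box D: F(D→E) = (528.50 + 394) − 194 = 728.50 t/yr.
Box E throughput = its input = 728.50 t/yr; τ = 96600 / 728.50 = 132.6 yr.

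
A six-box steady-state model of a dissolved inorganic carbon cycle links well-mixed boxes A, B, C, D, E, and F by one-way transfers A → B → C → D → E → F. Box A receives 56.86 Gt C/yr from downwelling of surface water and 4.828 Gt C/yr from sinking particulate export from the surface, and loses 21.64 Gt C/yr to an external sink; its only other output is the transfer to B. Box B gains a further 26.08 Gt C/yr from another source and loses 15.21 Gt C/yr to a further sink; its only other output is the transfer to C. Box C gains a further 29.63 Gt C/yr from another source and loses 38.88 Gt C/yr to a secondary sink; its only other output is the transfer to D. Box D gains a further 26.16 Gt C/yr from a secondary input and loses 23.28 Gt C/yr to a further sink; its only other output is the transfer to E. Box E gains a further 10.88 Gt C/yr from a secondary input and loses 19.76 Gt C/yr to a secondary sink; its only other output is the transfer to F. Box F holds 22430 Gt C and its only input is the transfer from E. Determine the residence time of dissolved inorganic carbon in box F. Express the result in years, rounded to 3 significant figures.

629 yr

Box A: F(A→B) = (56.86 + 4.828) − 21.64 = 40.048 Gt C/yr.
Box B: F(B→C) = (40.048 + 26.08) − 15.21 = 50.918 Gt C/yr.
Box C: F(C→D) = (50.918 + 29.63) − 38.88 = 41.668 Gt C/yr.
Box D: F(D→E) = (41.668 + 26.16) − 23.28 = 44.548 Gt C/yr.
Box E: F(E→F) = (44.548 + 10.88) − 19.76 = 35.668 Gt C/yr.
Box F throughput = its input = 35.668 Gt C/yr; τ = 22430 / 35.668 = 628.9 yr.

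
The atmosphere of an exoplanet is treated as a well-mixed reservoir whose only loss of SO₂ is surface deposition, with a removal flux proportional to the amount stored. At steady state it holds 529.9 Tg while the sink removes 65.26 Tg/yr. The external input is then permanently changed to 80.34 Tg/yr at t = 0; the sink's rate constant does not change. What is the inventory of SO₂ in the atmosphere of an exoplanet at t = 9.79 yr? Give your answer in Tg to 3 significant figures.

τ = M₀/F₀ = 529.9/65.26 = 8.120 yr; rate constant k = 1/τ.
New steady state M_∞ = F₁/k = F₁·τ = 80.34 × 8.120 = 652.35 Tg.
M(t) = M_∞ + (M₀ − M_∞)·e^(−t/τ); t/τ = 9.79/8.120 = 1.206, so e^(−t/τ) = 0.2995.
M(t) = 652.35 − 122.4 × 0.2995 = 615.68 Tg.

616 Tg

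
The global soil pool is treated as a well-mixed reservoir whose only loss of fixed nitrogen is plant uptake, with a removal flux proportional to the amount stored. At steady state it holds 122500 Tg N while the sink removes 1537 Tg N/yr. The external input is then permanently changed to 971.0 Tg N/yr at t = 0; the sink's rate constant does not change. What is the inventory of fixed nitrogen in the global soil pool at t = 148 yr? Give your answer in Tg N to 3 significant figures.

The sink rate constant is k = F₀/M₀ = 1537/122500 = 0.01255 yr⁻¹.
Solving dM/dt = F₁ − kM with M(0) = M₀ gives M(t) = F₁/k + (M₀ − F₁/k)·e^(−kt).
F₁/k = 971.0/0.01255 = 77389 Tg N; kt = 0.01255 × 148 = 1.857, e^(−kt) = 0.1561.
M(148) = 77389 + (122500 − 77389) × 0.1561 = 77389 + 7044 = 84433 Tg N.

84400 Tg N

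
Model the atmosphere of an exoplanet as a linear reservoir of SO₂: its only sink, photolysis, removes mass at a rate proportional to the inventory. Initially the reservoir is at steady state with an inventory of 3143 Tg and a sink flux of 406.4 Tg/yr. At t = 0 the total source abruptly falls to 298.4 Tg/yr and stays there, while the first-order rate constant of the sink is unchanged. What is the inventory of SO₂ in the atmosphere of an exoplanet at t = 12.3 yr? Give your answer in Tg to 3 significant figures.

τ = M₀/F₀ = 3143/406.4 = 7.734 yr; rate constant k = 1/τ.
New steady state M_∞ = F₁/k = F₁·τ = 298.4 × 7.734 = 2307.8 Tg.
M(t) = M_∞ + (M₀ − M_∞)·e^(−t/τ); t/τ = 12.3/7.734 = 1.590, so e^(−t/τ) = 0.2038.
M(t) = 2307.8 + 835.2 × 0.2038 = 2478.0 Tg.

2480 Tg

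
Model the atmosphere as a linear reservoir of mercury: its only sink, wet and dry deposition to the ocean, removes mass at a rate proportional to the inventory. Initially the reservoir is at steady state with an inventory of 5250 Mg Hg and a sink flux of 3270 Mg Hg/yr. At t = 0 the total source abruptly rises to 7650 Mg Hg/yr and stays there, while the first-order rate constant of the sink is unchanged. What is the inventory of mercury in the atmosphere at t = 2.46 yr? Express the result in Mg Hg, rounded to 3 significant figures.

Residence time τ = M₀/F₀ = 1.606 yr. The eventual steady state is M_∞ = M₀·(F₁/F₀) = 5250 × 7650/3270 = 12282 Mg Hg.
The anomaly ΔM(t) = M(t) − M_∞ decays as ΔM₀·e^(−t/τ) with ΔM₀ = 5250 − 12282 = −7032 Mg Hg.
At t = 2.46 yr, e^(−t/τ) = e^(−1.532) = 0.2161, so ΔM = −1519 Mg Hg and M = 12282 − 1519 = 10763 Mg Hg.

10800 Mg Hg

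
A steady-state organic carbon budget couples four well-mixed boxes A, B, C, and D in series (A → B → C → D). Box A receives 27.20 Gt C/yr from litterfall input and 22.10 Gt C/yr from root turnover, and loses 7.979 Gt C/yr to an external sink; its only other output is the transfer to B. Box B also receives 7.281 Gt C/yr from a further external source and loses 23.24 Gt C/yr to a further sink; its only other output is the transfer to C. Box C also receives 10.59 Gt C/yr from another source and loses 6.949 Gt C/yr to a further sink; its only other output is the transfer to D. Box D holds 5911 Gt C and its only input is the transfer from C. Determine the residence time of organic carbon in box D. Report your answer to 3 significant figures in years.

Box A: F(A→B) = (27.20 + 22.10) − 7.979 = 41.321 Gt C/yr.
Box B: F(B→C) = (41.321 + 7.281) − 23.24 = 25.362 Gt C/yr.
Box C: F(C→D) = (25.362 + 10.59) − 6.949 = 29.003 Gt C/yr.
Box D throughput = its input = 29.003 Gt C/yr; τ = 5911 / 29.003 = 203.8 yr.

204 yr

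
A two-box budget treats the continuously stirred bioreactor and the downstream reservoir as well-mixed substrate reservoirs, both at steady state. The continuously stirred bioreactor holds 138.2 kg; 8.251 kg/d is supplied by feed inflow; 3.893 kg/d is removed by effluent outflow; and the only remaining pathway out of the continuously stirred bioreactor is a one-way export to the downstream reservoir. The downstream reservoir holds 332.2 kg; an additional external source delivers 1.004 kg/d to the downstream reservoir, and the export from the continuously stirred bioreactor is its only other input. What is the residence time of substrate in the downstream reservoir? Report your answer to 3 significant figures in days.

62.0 d

Balance the continuously stirred bioreactor: ΣF_in = 8.2510 kg/d.
Export to the downstream reservoir = ΣF_in − (3.893) = 4.3580 kg/d.
Total input to the downstream reservoir = 4.3580 + 1.004 = 5.3620 kg/d; at steady state this equals its total output.
τ = M / F = 332.2 / 5.3620 = 61.95 d.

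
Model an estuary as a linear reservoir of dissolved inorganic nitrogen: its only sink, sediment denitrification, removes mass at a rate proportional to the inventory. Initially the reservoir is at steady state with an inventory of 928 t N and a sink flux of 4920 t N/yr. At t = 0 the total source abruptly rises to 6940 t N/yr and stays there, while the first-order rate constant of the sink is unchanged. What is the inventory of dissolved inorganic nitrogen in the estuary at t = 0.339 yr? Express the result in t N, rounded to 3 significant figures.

τ = M₀/F₀ = 928/4920 = 0.1886 yr; rate constant k = 1/τ.
New steady state M_∞ = F₁/k = F₁·τ = 6940 × 0.1886 = 1309.0 t N.
M(t) = M_∞ + (M₀ − M_∞)·e^(−t/τ); t/τ = 0.339/0.1886 = 1.797, so e^(−t/τ) = 0.1657.
M(t) = 1309.0 − 381.0 × 0.1657 = 1245.9 t N.

1250 t N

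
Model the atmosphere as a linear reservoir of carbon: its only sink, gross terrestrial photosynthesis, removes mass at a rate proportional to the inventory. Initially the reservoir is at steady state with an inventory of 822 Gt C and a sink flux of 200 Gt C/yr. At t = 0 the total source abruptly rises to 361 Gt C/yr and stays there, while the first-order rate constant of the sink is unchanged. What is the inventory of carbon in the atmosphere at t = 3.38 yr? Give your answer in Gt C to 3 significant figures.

1190 Gt C

The sink rate constant is k = F₀/M₀ = 200/822 = 0.2433 yr⁻¹.
Solving dM/dt = F₁ − kM with M(0) = M₀ gives M(t) = F₁/k + (M₀ − F₁/k)·e^(−kt).
F₁/k = 361/0.2433 = 1483.7 Gt C; kt = 0.2433 × 3.38 = 0.8224, e^(−kt) = 0.4394.
M(3.38) = 1483.7 + (822 − 1483.7) × 0.4394 = 1483.7 − 290.7 = 1193.0 Gt C.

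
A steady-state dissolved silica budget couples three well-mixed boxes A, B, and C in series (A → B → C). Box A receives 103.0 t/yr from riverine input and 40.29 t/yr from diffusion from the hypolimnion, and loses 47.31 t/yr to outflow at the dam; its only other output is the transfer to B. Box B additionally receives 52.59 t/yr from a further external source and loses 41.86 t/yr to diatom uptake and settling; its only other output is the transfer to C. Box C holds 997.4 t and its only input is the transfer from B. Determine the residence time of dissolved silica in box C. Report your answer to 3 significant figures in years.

9.35 yr

Box A: F(A→B) = (103.0 + 40.29) − 47.31 = 95.980 t/yr.
Box B: F(B→C) = (95.980 + 52.59) − 41.86 = 106.71 t/yr.
Box C throughput = its input = 106.71 t/yr; τ = 997.4 / 106.71 = 9.347 yr.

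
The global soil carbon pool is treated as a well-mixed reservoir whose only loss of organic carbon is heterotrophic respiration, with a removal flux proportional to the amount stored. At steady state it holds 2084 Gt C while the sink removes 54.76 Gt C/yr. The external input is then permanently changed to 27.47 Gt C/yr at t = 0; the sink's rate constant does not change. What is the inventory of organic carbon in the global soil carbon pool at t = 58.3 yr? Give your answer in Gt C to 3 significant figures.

τ = M₀/F₀ = 2084/54.76 = 38.06 yr; rate constant k = 1/τ.
New steady state M_∞ = F₁/k = F₁·τ = 27.47 × 38.06 = 1045.4 Gt C.
M(t) = M_∞ + (M₀ − M_∞)·e^(−t/τ); t/τ = 58.3/38.06 = 1.532, so e^(−t/τ) = 0.2161.
M(t) = 1045.4 + 1039 × 0.2161 = 1269.9 Gt C.

1270 Gt C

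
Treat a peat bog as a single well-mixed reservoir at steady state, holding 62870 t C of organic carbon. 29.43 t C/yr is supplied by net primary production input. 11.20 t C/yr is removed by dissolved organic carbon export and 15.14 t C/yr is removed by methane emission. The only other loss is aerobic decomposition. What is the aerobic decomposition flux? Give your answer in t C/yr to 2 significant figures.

3.1 t C/yr

At steady state ΣF_in = ΣF_out.
ΣF_in = 29.430 t C/yr.
Aerobic decomposition flux = ΣF_in − (11.20 + 15.14) = 29.430 − 26.34 = 3.090 t C/yr.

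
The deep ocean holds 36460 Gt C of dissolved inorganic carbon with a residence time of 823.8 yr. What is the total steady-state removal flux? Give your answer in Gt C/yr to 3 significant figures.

F = M / τ = 36460 / 823.8 = 44.26 Gt C/yr.

44.3 Gt C/yr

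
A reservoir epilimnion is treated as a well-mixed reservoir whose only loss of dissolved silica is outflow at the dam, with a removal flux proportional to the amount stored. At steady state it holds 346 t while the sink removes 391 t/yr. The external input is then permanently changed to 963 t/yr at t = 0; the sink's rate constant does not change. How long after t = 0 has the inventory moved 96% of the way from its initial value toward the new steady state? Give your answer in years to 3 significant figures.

τ = M₀/F₀ = 346/391 = 0.8849 yr.
The remaining gap fraction is e^(−t/τ); 96% covered ⇒ e^(−t/τ) = 0.0400.
t = −τ ln(0.0400) = 0.8849 × 3.219 = 2.848 yr.

2.85 yr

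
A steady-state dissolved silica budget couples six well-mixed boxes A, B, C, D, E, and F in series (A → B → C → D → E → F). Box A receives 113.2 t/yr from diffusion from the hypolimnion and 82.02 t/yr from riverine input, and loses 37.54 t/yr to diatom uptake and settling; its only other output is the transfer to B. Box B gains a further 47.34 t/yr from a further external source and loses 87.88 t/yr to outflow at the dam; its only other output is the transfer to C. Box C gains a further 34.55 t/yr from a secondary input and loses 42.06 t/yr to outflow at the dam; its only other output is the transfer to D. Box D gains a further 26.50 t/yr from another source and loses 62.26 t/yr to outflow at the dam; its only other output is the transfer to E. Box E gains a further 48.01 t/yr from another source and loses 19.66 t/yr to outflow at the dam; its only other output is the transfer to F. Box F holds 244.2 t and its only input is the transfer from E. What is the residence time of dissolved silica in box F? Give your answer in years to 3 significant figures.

Box A: F(A→B) = (113.2 + 82.02) − 37.54 = 157.68 t/yr.
Box B: F(B→C) = (157.68 + 47.34) − 87.88 = 117.14 t/yr.
Box C: F(C→D) = (117.14 + 34.55) − 42.06 = 109.63 t/yr.
Box D: F(D→E) = (109.63 + 26.50) − 62.26 = 73.870 t/yr.
Box E: F(E→F) = (73.870 + 48.01) − 19.66 = 102.22 t/yr.
Box F throughput = its input = 102.22 t/yr; τ = 244.2 / 102.22 = 2.389 yr.

2.39 yr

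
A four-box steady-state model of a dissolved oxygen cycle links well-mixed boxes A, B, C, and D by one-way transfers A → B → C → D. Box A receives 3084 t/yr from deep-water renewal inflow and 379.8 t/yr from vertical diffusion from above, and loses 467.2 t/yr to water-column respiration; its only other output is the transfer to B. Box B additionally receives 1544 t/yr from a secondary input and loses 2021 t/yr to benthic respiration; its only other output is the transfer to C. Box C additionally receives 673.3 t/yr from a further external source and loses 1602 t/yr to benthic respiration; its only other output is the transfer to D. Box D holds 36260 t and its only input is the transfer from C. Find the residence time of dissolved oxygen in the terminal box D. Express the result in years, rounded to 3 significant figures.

Box A: F(A→B) = (3084 + 379.8) − 467.2 = 2996.6 t/yr.
Box B: F(B→C) = (2996.6 + 1544) − 2021 = 2519.6 t/yr.
Box C: F(C→D) = (2519.6 + 673.3) − 1602 = 1590.9 t/yr.
Box D throughput = its input = 1590.9 t/yr; τ = 36260 / 1590.9 = 22.79 yr.

22.8 yr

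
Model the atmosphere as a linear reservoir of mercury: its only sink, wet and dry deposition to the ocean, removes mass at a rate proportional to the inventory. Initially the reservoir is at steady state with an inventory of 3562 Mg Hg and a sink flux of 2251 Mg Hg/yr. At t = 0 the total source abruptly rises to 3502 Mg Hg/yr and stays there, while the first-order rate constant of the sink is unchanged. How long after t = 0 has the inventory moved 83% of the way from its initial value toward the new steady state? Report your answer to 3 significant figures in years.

τ = M₀/F₀ = 3562/2251 = 1.582 yr.
The remaining gap fraction is e^(−t/τ); 83% covered ⇒ e^(−t/τ) = 0.170.
t = −τ ln(0.170) = 1.582 × 1.772 = 2.804 yr.

2.80 yr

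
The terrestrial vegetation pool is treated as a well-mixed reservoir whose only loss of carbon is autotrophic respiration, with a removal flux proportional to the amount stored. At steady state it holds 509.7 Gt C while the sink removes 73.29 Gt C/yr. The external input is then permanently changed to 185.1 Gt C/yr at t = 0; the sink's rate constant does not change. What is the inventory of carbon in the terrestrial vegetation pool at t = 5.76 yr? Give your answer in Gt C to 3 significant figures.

τ = M₀/F₀ = 509.7/73.29 = 6.955 yr; rate constant k = 1/τ.
New steady state M_∞ = F₁/k = F₁·τ = 185.1 × 6.955 = 1287.3 Gt C.
M(t) = M_∞ + (M₀ − M_∞)·e^(−t/τ); t/τ = 5.76/6.955 = 0.8282, so e^(−t/τ) = 0.4368.
M(t) = 1287.3 − 777.6 × 0.4368 = 947.62 Gt C.

948 Gt C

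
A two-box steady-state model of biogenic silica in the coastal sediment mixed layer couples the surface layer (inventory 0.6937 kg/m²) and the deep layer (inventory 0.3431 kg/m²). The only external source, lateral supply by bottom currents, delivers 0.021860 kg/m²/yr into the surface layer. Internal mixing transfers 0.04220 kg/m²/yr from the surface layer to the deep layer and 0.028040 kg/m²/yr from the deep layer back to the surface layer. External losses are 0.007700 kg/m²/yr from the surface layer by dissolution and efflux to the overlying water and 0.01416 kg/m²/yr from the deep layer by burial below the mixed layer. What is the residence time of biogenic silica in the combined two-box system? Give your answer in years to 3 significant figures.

For the system as a whole, the A↔B exchange is internal and contributes nothing to the throughput; only the external sinks remove mass.
M_total = 0.6937 + 0.3431 = 1.0368 kg/m².
ΣF_external_out = 0.007700 + 0.01416 = 0.021860 kg/m²/yr.
τ = M_total / ΣF_ext = 1.0368 / 0.021860 = 47.43 yr.

47.4 yr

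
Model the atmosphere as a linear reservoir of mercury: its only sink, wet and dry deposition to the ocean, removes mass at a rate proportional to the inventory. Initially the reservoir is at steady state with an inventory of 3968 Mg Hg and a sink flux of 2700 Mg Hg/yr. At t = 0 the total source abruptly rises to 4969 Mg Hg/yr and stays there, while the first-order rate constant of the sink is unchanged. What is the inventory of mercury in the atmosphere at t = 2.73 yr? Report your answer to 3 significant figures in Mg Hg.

τ = M₀/F₀ = 3968/2700 = 1.470 yr; rate constant k = 1/τ.
New steady state M_∞ = F₁/k = F₁·τ = 4969 × 1.470 = 7302.6 Mg Hg.
M(t) = M_∞ + (M₀ − M_∞)·e^(−t/τ); t/τ = 2.73/1.470 = 1.858, so e^(−t/τ) = 0.1560.
M(t) = 7302.6 − 3335 × 0.1560 = 6782.2 Mg Hg.

6780 Mg Hg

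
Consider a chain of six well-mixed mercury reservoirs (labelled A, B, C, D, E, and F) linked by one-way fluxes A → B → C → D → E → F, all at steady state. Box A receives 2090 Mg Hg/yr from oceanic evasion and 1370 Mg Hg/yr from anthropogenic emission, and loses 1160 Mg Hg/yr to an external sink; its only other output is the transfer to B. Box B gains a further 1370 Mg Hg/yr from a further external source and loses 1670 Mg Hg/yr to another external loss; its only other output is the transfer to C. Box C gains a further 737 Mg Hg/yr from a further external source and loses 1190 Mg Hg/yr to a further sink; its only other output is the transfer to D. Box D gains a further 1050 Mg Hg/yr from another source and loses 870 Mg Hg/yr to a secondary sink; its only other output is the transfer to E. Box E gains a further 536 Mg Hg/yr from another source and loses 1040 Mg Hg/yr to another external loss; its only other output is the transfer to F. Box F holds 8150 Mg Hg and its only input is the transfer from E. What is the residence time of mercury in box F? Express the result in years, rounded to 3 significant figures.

6.66 yr

Box A: F(A→B) = (2090 + 1370) − 1160 = 2300.0 Mg Hg/yr.
Box B: F(B→C) = (2300.0 + 1370) − 1670 = 2000.0 Mg Hg/yr.
Box C: F(C→D) = (2000.0 + 737) − 1190 = 1547.0 Mg Hg/yr.
Box D: F(D→E) = (1547.0 + 1050) − 870 = 1727.0 Mg Hg/yr.
Box E: F(E→F) = (1727.0 + 536) − 1040 = 1223.0 Mg Hg/yr.
Box F throughput = its input = 1223.0 Mg Hg/yr; τ = 8150 / 1223.0 = 6.664 yr.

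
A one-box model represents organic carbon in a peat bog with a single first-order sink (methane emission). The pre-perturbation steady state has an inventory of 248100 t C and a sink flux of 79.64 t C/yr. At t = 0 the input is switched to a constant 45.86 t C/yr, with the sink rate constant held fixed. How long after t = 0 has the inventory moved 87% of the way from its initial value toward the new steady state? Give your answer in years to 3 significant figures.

τ = M₀/F₀ = 248100/79.64 = 3115 yr.
The remaining gap fraction is e^(−t/τ); 87% covered ⇒ e^(−t/τ) = 0.130.
t = −τ ln(0.130) = 3115 × 2.040 = 6356 yr.

6360 yr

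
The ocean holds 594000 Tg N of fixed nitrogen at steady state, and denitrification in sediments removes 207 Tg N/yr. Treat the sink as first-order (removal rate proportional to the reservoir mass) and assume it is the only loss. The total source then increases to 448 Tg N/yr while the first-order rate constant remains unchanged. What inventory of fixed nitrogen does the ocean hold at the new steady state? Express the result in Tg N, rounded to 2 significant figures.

Rate constant k = F/M = 207 / 594000 = 0.0003485 yr⁻¹.
At the new steady state, source = k·M_new ⇒ M_new = 448 / 0.0003485 = 1.286×10^6 Tg N.
(Equivalently M_new = M × F_new/F_old = 594000 × 448/207.)

1.3×10^6 Tg N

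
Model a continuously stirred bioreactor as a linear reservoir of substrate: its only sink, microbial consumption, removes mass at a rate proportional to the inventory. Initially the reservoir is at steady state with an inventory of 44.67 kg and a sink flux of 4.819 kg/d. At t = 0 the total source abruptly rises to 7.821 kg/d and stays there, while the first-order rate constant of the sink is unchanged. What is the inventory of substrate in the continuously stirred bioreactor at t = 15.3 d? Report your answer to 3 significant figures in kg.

67.2 kg

The sink rate constant is k = F₀/M₀ = 4.819/44.67 = 0.1079 d⁻¹.
Solving dM/dt = F₁ − kM with M(0) = M₀ gives M(t) = F₁/k + (M₀ − F₁/k)·e^(−kt).
F₁/k = 7.821/0.1079 = 72.497 kg; kt = 0.1079 × 15.3 = 1.651, e^(−kt) = 0.1919.
M(15.3) = 72.497 + (44.67 − 72.497) × 0.1919 = 72.497 − 5.341 = 67.156 kg.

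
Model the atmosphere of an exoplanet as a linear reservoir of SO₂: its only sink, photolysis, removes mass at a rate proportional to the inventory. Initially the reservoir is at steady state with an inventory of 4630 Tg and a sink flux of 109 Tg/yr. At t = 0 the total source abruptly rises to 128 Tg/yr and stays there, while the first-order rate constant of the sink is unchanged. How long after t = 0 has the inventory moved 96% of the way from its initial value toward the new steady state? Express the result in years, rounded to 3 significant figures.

τ = M₀/F₀ = 4630/109 = 42.48 yr.
The remaining gap fraction is e^(−t/τ); 96% covered ⇒ e^(−t/τ) = 0.0400.
t = −τ ln(0.0400) = 42.48 × 3.219 = 136.7 yr.

137 yr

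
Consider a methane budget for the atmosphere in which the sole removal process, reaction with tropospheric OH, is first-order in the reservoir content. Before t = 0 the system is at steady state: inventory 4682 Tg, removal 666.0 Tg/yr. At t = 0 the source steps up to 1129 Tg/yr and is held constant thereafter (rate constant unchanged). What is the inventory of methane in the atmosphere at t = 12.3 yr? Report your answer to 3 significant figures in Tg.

7370 Tg

The sink rate constant is k = F₀/M₀ = 666.0/4682 = 0.1422 yr⁻¹.
Solving dM/dt = F₁ − kM with M(0) = M₀ gives M(t) = F₁/k + (M₀ − F₁/k)·e^(−kt).
F₁/k = 1129/0.1422 = 7936.9 Tg; kt = 0.1422 × 12.3 = 1.750, e^(−kt) = 0.1738.
M(12.3) = 7936.9 + (4682 − 7936.9) × 0.1738 = 7936.9 − 565.8 = 7371.1 Tg.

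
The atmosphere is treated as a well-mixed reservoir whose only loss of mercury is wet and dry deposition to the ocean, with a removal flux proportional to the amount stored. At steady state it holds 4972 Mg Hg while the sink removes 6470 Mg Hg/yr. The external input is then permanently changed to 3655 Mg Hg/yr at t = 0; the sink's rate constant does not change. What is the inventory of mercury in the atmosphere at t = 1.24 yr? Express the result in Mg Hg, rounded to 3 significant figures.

3240 Mg Hg

The sink rate constant is k = F₀/M₀ = 6470/4972 = 1.301 yr⁻¹.
Solving dM/dt = F₁ − kM with M(0) = M₀ gives M(t) = F₁/k + (M₀ − F₁/k)·e^(−kt).
F₁/k = 3655/1.301 = 2808.8 Mg Hg; kt = 1.301 × 1.24 = 1.614, e^(−kt) = 0.1992.
M(1.24) = 2808.8 + (4972 − 2808.8) × 0.1992 = 2808.8 + 430.9 = 3239.6 Mg Hg.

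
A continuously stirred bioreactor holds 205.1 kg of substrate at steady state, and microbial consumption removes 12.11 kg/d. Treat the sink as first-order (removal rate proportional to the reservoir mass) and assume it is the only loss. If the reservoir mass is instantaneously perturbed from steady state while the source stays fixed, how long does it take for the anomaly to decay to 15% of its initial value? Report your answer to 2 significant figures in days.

For a linear reservoir the anomaly decays as exp(−t/τ) with τ = M/F = 205.1/12.11 = 16.94 d.
exp(−t/τ) = 0.15 ⇒ t = −τ ln(0.15) = 16.94 × 1.897 = 32.13 d.

32 d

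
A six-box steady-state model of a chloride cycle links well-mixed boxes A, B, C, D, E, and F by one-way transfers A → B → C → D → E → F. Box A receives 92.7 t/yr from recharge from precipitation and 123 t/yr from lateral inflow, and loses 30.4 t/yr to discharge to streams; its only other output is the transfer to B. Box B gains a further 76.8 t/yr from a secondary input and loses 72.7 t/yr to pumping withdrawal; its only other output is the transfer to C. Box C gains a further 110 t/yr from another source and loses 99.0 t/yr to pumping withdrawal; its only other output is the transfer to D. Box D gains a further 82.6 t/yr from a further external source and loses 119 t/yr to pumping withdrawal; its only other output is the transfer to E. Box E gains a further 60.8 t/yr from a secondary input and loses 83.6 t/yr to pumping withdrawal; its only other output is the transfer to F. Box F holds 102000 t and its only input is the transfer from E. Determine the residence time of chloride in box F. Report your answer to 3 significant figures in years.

722 yr

Box A: F(A→B) = (92.7 + 123) − 30.4 = 185.30 t/yr.
Box B: F(B→C) = (185.30 + 76.8) − 72.7 = 189.40 t/yr.
Box C: F(C→D) = (189.40 + 110) − 99.0 = 200.40 t/yr.
Box D: F(D→E) = (200.40 + 82.6) − 119 = 164.00 t/yr.
Box E: F(E→F) = (164.00 + 60.8) − 83.6 = 141.20 t/yr.
Box F throughput = its input = 141.20 t/yr; τ = 102000 / 141.20 = 722.4 yr.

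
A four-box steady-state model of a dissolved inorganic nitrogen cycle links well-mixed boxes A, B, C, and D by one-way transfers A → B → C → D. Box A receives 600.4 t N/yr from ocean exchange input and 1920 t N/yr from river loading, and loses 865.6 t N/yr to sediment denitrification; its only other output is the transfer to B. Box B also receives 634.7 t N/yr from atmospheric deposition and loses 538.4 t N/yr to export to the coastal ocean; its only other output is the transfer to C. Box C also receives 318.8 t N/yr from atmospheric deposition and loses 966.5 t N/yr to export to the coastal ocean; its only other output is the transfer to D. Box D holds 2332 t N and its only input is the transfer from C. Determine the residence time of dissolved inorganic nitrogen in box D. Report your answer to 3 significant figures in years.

Box A: F(A→B) = (600.4 + 1920) − 865.6 = 1654.8 t N/yr.
Box B: F(B→C) = (1654.8 + 634.7) − 538.4 = 1751.1 t N/yr.
Box C: F(C→D) = (1751.1 + 318.8) − 966.5 = 1103.4 t N/yr.
Box D throughput = its input = 1103.4 t N/yr; τ = 2332 / 1103.4 = 2.113 yr.

2.11 yr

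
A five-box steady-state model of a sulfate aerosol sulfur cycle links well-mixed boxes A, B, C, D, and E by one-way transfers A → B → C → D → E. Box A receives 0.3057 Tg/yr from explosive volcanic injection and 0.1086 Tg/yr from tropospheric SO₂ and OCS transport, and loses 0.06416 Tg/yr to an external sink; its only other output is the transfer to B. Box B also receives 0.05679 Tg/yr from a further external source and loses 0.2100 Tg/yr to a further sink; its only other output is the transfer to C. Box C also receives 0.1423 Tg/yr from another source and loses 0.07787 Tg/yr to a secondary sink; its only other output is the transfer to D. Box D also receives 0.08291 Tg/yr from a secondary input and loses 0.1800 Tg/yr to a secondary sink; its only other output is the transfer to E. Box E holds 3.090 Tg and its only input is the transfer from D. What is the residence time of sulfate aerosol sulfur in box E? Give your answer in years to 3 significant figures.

18.8 yr

Box A: F(A→B) = (0.3057 + 0.1086) − 0.06416 = 0.35014 Tg/yr.
Box B: F(B→C) = (0.35014 + 0.05679) − 0.2100 = 0.19693 Tg/yr.
Box C: F(C→D) = (0.19693 + 0.1423) − 0.07787 = 0.26136 Tg/yr.
Box D: F(D→E) = (0.26136 + 0.08291) − 0.1800 = 0.16427 Tg/yr.
Box E throughput = its input = 0.16427 Tg/yr; τ = 3.090 / 0.16427 = 18.81 yr.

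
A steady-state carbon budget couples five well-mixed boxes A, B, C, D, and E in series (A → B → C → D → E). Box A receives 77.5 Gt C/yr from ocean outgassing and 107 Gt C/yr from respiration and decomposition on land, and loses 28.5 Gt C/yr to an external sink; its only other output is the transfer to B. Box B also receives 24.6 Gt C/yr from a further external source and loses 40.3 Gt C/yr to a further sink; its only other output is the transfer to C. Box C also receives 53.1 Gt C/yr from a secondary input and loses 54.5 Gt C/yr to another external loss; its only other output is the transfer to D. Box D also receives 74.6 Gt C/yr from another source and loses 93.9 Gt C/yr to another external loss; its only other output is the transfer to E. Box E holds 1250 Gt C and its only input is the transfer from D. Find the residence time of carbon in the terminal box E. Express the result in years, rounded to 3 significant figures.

10.5 yr

Box A: F(A→B) = (77.5 + 107) − 28.5 = 156.00 Gt C/yr.
Box B: F(B→C) = (156.00 + 24.6) − 40.3 = 140.30 Gt C/yr.
Box C: F(C→D) = (140.30 + 53.1) − 54.5 = 138.90 Gt C/yr.
Box D: F(D→E) = (138.90 + 74.6) − 93.9 = 119.60 Gt C/yr.
Box E throughput = its input = 119.60 Gt C/yr; τ = 1250 / 119.60 = 10.45 yr.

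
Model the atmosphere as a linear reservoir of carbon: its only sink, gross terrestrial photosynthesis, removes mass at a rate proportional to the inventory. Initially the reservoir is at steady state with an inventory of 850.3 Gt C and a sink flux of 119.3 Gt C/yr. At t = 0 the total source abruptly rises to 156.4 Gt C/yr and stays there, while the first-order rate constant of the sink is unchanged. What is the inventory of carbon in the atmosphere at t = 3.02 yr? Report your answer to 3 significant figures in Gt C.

942 Gt C

The sink rate constant is k = F₀/M₀ = 119.3/850.3 = 0.1403 yr⁻¹.
Solving dM/dt = F₁ − kM with M(0) = M₀ gives M(t) = F₁/k + (M₀ − F₁/k)·e^(−kt).
F₁/k = 156.4/0.1403 = 1114.7 Gt C; kt = 0.1403 × 3.02 = 0.4237, e^(−kt) = 0.6546.
M(3.02) = 1114.7 + (850.3 − 1114.7) × 0.6546 = 1114.7 − 173.1 = 941.63 Gt C.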